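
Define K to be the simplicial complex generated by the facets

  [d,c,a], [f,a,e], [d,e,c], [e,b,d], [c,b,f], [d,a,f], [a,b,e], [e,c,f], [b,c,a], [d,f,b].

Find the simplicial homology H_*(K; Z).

H_0 = Z,  H_1 = Z/2,  H_2 = 0.

Fix the vertex order a < b < c < d < e < f and write every simplex with vertices in increasing order. Then dim K = 2 and the simplices of K are:

  0-simplices (6): a, b, c, d, e, f
  1-simplices (15): ab, ac, ad, ae, af, bc, bd, be, bf, cd, ce, cf, de, df, ef
  2-simplices (10): abc, abe, acd, adf, aef, bcf, bde, bdf, cde, cef

so the chain groups are C_0 ≅ Z^6, C_1 ≅ Z^15, C_2 ≅ Z^10.

∂_1: C_1 → C_0 maps an edge to its endpoints' difference, ∂[p,q] = q − p. For instance
  ∂ce = e − c.
This gives a 6×15 integer matrix of rank 5; reducing to Smith normal form yields diagonal entries (1,1,1,1,1).

The boundary map ∂_2: C_2 → C_1 sends each 2-simplex [p,q,r] to [q,r] − [p,r] + [p,q]. For instance
  ∂bde = de − be + bd,
  ∂cef = ef − cf + ce.
As a 15×10 matrix over Z this has rank 10, with invariant factors (1,1,1,1,1,1,1,1,1,2).

Reading off H_k = ker ∂_k / im ∂_{k+1}:

  H_0: rank C_0 − rank ∂_1 = 6 − 5 = 1, and the invariant factors of ∂_1 are all 1, so H_0 ≅ Z.
  H_1: rank ker ∂_1 − rank ∂_2 = (15 − 5) − 10 = 0, and ∂_2 has invariant factor 2 > 1, so H_1 ≅ Z/2.
  H_2: rank ker ∂_2 − rank ∂_3 = (10 − 10) − 0 = 0, and there is no ∂_3, so H_2 ≅ 0.

(K is a triangulation of the real projective plane RP^2.)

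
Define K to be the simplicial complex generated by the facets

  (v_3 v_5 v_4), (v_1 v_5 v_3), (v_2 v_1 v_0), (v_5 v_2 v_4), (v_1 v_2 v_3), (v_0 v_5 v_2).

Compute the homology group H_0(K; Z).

H_0 ≅ Z.

Fix the vertex order v_0 < v_1 < v_2 < v_3 < v_4 < v_5 and write every simplex with vertices in increasing order. Then dim K = 2 and the simplices of K are:

  0-simplices (6): [v_0], [v_1], [v_2], [v_3], [v_4], [v_5]
  1-simplices (12): [v_0,v_1], [v_0,v_2], [v_0,v_5], [v_1,v_2], [v_1,v_3], [v_1,v_5], [v_2,v_3], [v_2,v_4], [v_2,v_5], [v_3,v_4], [v_3,v_5], [v_4,v_5]
  2-simplices (6): [v_0,v_1,v_2], [v_0,v_2,v_5], [v_1,v_2,v_3], [v_1,v_3,v_5], [v_2,v_4,v_5], [v_3,v_4,v_5]

so the chain groups are C_0 ≅ Z^6, C_1 ≅ Z^12, C_2 ≅ Z^6.

∂_1: C_1 → C_0 maps an edge to its endpoints' difference, ∂[p,q] = q − p.
This gives a 6×12 integer matrix of rank 5; reducing to Smith normal form yields diagonal entries (1,1,1,1,1).

The boundary map ∂_2: C_2 → C_1 sends each 2-simplex [p,q,r] to [q,r] − [p,r] + [p,q]. For instance
  ∂[v_1,v_3,v_5] = [v_3,v_5] − [v_1,v_5] + [v_1,v_3],
  ∂[v_1,v_2,v_3] = [v_2,v_3] − [v_1,v_3] + [v_1,v_2].
The resulting 12×6 matrix has rank 6, and its Smith normal form has invariant factors (1,1,1,1,1,1).

Reading off H_k = ker ∂_k / im ∂_{k+1}:

  H_0: rank C_0 − rank ∂_1 = 6 − 5 = 1, and the invariant factors of ∂_1 are all 1, so H_0 = Z.

(K is a triangulation of the cylinder S^1 x I.)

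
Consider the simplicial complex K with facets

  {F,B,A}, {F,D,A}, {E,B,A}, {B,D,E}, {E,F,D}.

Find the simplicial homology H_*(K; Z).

K has 5 vertices, 10 edges, 5 triangles.
rank ∂_0 = 0, rank ∂_1 = 4 ⇒ b_0 = 5 − 0 − 4 = 1; all invariant factors of ∂_1 are 1 so no torsion. So H_0 ≅ Z.
rank ∂_1 = 4, rank ∂_2 = 5 ⇒ b_1 = 10 − 4 − 5 = 1; all invariant factors of ∂_2 are 1 so no torsion. So H_1 ≅ Z.
rank ∂_2 = 5, rank ∂_3 = 0 ⇒ b_2 = 5 − 5 − 0 = 0. So H_2 ≅ 0.

H_0 = Z,  H_1 = Z,  H_2 = 0.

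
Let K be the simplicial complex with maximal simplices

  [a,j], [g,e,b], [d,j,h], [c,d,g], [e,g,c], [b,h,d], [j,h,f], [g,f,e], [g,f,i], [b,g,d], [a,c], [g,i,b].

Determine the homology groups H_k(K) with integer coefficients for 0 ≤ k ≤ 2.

H_0 ≅ Z,  H_1 ≅ Z^2,  H_2 = 0.

We work with the vertex ordering a < b < c < d < e < f < g < h < i < j. The simplices of K, each written with vertices in increasing order, are:

  0-simplices (10): a, b, c, d, e, f, g, h, i, j
  1-simplices (21): ac, aj, bd, be, bg, bh, bi, cd, ce, cg, dg, dh, dj, ef, eg, fg, fh, fi, fj, gi, hj
  2-simplices (10): bdg, bdh, beg, bgi, cdg, ceg, dhj, efg, fgi, fhj

Hence C_0 ≅ Z^10, C_1 ≅ Z^21, C_2 ≅ Z^10.

Boundary ∂_1: C_1 → C_0 maps an edge to its endpoints' difference, ∂[p,q] = q − p. For instance
  ∂dj = j − d.
This gives a 10×21 integer matrix of rank 9; reducing to Smith normal form yields diagonal entries (1,1,1,1,1,1,1,1,1).

∂_2: C_2 → C_1 sends each 2-simplex [p,q,r] to [q,r] − [p,r] + [p,q]. For instance
  ∂dhj = hj − dj + dh,
  ∂fgi = gi − fi + fg.
This gives a 21×10 integer matrix of rank 10; reducing to Smith normal form yields diagonal entries (1,1,1,1,1,1,1,1,1,1).

Computing H_k = (kernel of ∂_k) / (image of ∂_{k+1}):

  H_0: rank C_0 − rank ∂_1 = 10 − 9 = 1, and the invariant factors of ∂_1 are all 1, so H_0 ≅ Z.
  H_1: rank ker ∂_1 − rank ∂_2 = (21 − 9) − 10 = 2, and the invariant factors of ∂_2 are all 1, so H_1 ≅ Z^2.
  H_2: rank ker ∂_2 − rank ∂_3 = (10 − 10) − 0 = 0, and there is no ∂_3, so H_2 ≅ 0.

As a check, the Euler characteristic is 10 − 21 + 10 = -1, which agrees with 1 − 2 + 0 = -1.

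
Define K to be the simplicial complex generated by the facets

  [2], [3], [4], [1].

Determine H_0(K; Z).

K has 4 vertices.
rank ∂_0 = 0, rank ∂_1 = 0 ⇒ b_0 = 4 − 0 − 0 = 4. So H_0 = Z^4.

H_0 ≅ Z^4.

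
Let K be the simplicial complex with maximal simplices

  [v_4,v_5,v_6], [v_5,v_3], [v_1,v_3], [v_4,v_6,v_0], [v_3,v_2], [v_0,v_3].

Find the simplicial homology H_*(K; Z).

H_0 = Z,  H_1 = Z,  H_2 = 0.

We work with the vertex ordering v_0 < v_1 < v_2 < v_3 < v_4 < v_5 < v_6. The simplices of K, each written with vertices in increasing order, are:

  0-simplices (7): [v_0], [v_1], [v_2], [v_3], [v_4], [v_5], [v_6]
  1-simplices (9): [v_0,v_3], [v_0,v_4], [v_0,v_6], [v_1,v_3], [v_2,v_3], [v_3,v_5], [v_4,v_5], [v_4,v_6], [v_5,v_6]
  2-simplices (2): [v_0,v_4,v_6], [v_4,v_5,v_6]

so the chain groups are C_0 ≅ Z^7, C_1 ≅ Z^9, C_2 ≅ Z^2.

∂_1: C_1 → C_0 is given by ∂[p,q] = [q] − [p]. For instance
  ∂[v_5,v_6] = [v_6] − [v_5].
The resulting 7×9 matrix has rank 6, and its Smith normal form has invariant factors (1,1,1,1,1,1).

Boundary ∂_2: C_2 → C_1 maps a triangle to the signed sum of its edges. For instance
  ∂[v_4,v_5,v_6] = [v_5,v_6] − [v_4,v_6] + [v_4,v_5],
  ∂[v_0,v_4,v_6] = [v_4,v_6] − [v_0,v_6] + [v_0,v_4].
As a 9×2 matrix over Z this has rank 2, with invariant factors (1,1).

Computing H_k = (kernel of ∂_k) / (image of ∂_{k+1}):

  H_0: rank C_0 − rank ∂_1 = 7 − 6 = 1, and the invariant factors of ∂_1 are all 1, so H_0 ≅ Z.
  H_1: rank ker ∂_1 − rank ∂_2 = (9 − 6) − 2 = 1, and the invariant factors of ∂_2 are all 1, so H_1 ≅ Z.
  H_2: rank ker ∂_2 − rank ∂_3 = (2 − 2) − 0 = 0, and there is no ∂_3, so H_2 ≅ 0.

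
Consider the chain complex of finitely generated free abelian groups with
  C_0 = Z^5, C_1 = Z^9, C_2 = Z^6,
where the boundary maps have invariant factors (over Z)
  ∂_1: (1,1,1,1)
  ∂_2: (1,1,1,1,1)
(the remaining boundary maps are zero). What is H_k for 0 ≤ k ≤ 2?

H_0: b_0 = 5 − 0 − 4 = 1; torsion from ∂_1 factors > 1: none. So H_0 ≅ Z.
H_1: b_1 = 9 − 4 − 5 = 0; torsion from ∂_2 factors > 1: none. So H_1 ≅ 0.
H_2: b_2 = 6 − 5 − 0 = 1; torsion from ∂_3 factors > 1: none. So H_2 ≅ Z.

H_0 ≅ Z,  H_1 = 0,  H_2 ≅ Z.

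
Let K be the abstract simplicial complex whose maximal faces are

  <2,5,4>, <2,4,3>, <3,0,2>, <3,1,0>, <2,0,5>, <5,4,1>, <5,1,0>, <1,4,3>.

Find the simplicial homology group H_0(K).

Take the total order 0 < 1 < 2 < 3 < 4 < 5 on the vertex set. Then K (dimension 2) consists of the simplices:

  0-simplices (6): [0], [1], [2], [3], [4], [5]
  1-simplices (12): [0,1], [0,2], [0,3], [0,5], [1,3], [1,4], [1,5], [2,3], [2,4], [2,5], [3,4], [4,5]
  2-simplices (8): [0,1,3], [0,1,5], [0,2,3], [0,2,5], [1,3,4], [1,4,5], [2,3,4], [2,4,5]

Hence C_0 ≅ Z^6, C_1 ≅ Z^12, C_2 ≅ Z^8.

Boundary ∂_1: C_1 → C_0 is given by ∂[p,q] = [q] − [p]. For instance
  ∂[0,5] = [5] − [0].
This gives a 6×12 integer matrix of rank 5; reducing to Smith normal form yields diagonal entries (1,1,1,1,1).

Boundary ∂_2: C_2 → C_1 maps a triangle to the signed sum of its edges. For instance
  ∂[1,3,4] = [3,4] − [1,4] + [1,3],
  ∂[0,1,5] = [1,5] − [0,5] + [0,1].
As a 12×8 matrix over Z this has rank 7, with invariant factors (1,1,1,1,1,1,1).

Now H_k = ker ∂_k / im ∂_{k+1}, so:

  H_0: rank C_0 − rank ∂_1 = 6 − 5 = 1, and the invariant factors of ∂_1 are all 1, so H_0 = Z.

(K is a triangulation of the 2-sphere S^2.)

H_0 = Z.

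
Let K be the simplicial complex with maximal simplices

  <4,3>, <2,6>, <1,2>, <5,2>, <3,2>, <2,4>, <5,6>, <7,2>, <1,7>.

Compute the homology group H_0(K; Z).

We work with the vertex ordering 1 < 2 < 3 < 4 < 5 < 6 < 7. The simplices of K, each written with vertices in increasing order, are:

  0-simplices (7): [1], [2], [3], [4], [5], [6], [7]
  1-simplices (9): [1,2], [1,7], [2,3], [2,4], [2,5], [2,6], [2,7], [3,4], [5,6]

so the chain groups are C_0 ≅ Z^7, C_1 ≅ Z^9.

∂_1: C_1 → C_0 is given by ∂[p,q] = [q] − [p].
As a 7×9 matrix over Z this has rank 6, with invariant factors (1,1,1,1,1,1).

Computing H_k = (kernel of ∂_k) / (image of ∂_{k+1}):

  H_0: rank C_0 − rank ∂_1 = 7 − 6 = 1, and the invariant factors of ∂_1 are all 1, so H_0 ≅ Z.

H_0 = Z.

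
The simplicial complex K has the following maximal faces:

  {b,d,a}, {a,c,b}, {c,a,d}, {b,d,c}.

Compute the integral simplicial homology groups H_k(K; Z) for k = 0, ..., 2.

H_0 ≅ Z,  H_1 = 0,  H_2 ≅ Z.

Order the vertices as a < b < c < d. Listing each simplex with vertices in this order, K has dimension 2 with simplices:

  0-simplices (4): a, b, c, d
  1-simplices (6): ab, ac, ad, bc, bd, cd
  2-simplices (4): abc, abd, acd, bcd

Hence C_0 ≅ Z^4, C_1 ≅ Z^6, C_2 ≅ Z^4.

The boundary map ∂_1: C_1 → C_0 is given by ∂[p,q] = [q] − [p]. For instance
  ∂cd = d − c.
The resulting 4×6 matrix has rank 3, and its Smith normal form has invariant factors (1,1,1).

Boundary ∂_2: C_2 → C_1 sends each 2-simplex [p,q,r] to [q,r] − [p,r] + [p,q]. For instance
  ∂abd = bd − ad + ab,
  ∂abc = bc − ac + ab.
This gives a 6×4 integer matrix of rank 3; reducing to Smith normal form yields diagonal entries (1,1,1).

From H_k ≅ ker(∂_k) / im(∂_{k+1}) we obtain:

  H_0: rank C_0 − rank ∂_1 = 4 − 3 = 1, and the invariant factors of ∂_1 are all 1, so H_0 ≅ Z.
  H_1: rank ker ∂_1 − rank ∂_2 = (6 − 3) − 3 = 0, and the invariant factors of ∂_2 are all 1, so H_1 ≅ 0.
  H_2: rank ker ∂_2 − rank ∂_3 = (4 − 3) − 0 = 1, and there is no ∂_3, so H_2 ≅ Z.

(K is a triangulation of the 2-sphere S^2.)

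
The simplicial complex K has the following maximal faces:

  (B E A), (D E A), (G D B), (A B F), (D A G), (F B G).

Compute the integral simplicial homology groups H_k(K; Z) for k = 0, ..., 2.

H_0 = Z,  H_1 = Z,  H_2 = 0.

K has 6 vertices, 12 edges, 6 triangles.
rank ∂_0 = 0, rank ∂_1 = 5 ⇒ b_0 = 6 − 0 − 5 = 1; all invariant factors of ∂_1 are 1 so no torsion. So H_0 ≅ Z.
rank ∂_1 = 5, rank ∂_2 = 6 ⇒ b_1 = 12 − 5 − 6 = 1; all invariant factors of ∂_2 are 1 so no torsion. So H_1 ≅ Z.
rank ∂_2 = 6, rank ∂_3 = 0 ⇒ b_2 = 6 − 6 − 0 = 0. So H_2 ≅ 0.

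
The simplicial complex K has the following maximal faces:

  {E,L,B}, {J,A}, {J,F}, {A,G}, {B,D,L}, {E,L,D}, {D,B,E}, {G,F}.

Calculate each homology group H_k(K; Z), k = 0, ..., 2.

Take the total order A < B < D < E < F < G < J < L on the vertex set. Then K (dimension 2) consists of the simplices:

  0-simplices (8): A, B, D, E, F, G, J, L
  1-simplices (10): AG, AJ, BD, BE, BL, DE, DL, EL, FG, FJ
  2-simplices (4): BDE, BDL, BEL, DEL

so the chain groups are C_0 ≅ Z^8, C_1 ≅ Z^10, C_2 ≅ Z^4.

Boundary ∂_1: C_1 → C_0 maps an edge to its endpoints' difference, ∂[p,q] = q − p.
This gives a 8×10 integer matrix of rank 6; reducing to Smith normal form yields diagonal entries (1,1,1,1,1,1).

∂_2: C_2 → C_1 maps a triangle to the signed sum of its edges. For instance
  ∂BEL = EL − BL + BE,
  ∂DEL = EL − DL + DE.
This gives a 10×4 integer matrix of rank 3; reducing to Smith normal form yields diagonal entries (1,1,1).

From H_k ≅ ker(∂_k) / im(∂_{k+1}) we obtain:

  H_0: rank C_0 − rank ∂_1 = 8 − 6 = 2, and the invariant factors of ∂_1 are all 1, so H_0 ≅ Z^2.
  H_1: rank ker ∂_1 − rank ∂_2 = (10 − 6) − 3 = 1, and the invariant factors of ∂_2 are all 1, so H_1 ≅ Z.
  H_2: rank ker ∂_2 − rank ∂_3 = (4 − 3) − 0 = 1, and there is no ∂_3, so H_2 ≅ Z.

(K is a triangulation of the disjoint union of the 2-sphere S^2 and the circle S^1.)

H_0 = Z^2,  H_1 = Z,  H_2 = Z.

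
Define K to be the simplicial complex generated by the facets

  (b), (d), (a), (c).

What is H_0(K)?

H_0 = Z^4.

Take the total order a < b < c < d on the vertex set. Then K (dimension 0) consists of the simplices:

  0-simplices (4): a, b, c, d

so the chain groups are C_0 ≅ Z^4.

Now H_k = ker ∂_k / im ∂_{k+1}, so:

  H_0: rank C_0 − rank ∂_1 = 4 − 0 = 4, and there is no ∂_1, so H_0 ≅ Z^4.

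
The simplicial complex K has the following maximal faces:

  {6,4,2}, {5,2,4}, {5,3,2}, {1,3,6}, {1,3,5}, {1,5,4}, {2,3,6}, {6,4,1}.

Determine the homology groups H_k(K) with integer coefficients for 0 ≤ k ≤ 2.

H_0 = Z,  H_1 = 0,  H_2 = Z.

K has 6 vertices, 12 edges, 8 triangles.
rank ∂_0 = 0, rank ∂_1 = 5 ⇒ b_0 = 6 − 0 − 5 = 1; all invariant factors of ∂_1 are 1 so no torsion. So H_0 ≅ Z.
rank ∂_1 = 5, rank ∂_2 = 7 ⇒ b_1 = 12 − 5 − 7 = 0; all invariant factors of ∂_2 are 1 so no torsion. So H_1 ≅ 0.
rank ∂_2 = 7, rank ∂_3 = 0 ⇒ b_2 = 8 − 7 − 0 = 1. So H_2 ≅ Z.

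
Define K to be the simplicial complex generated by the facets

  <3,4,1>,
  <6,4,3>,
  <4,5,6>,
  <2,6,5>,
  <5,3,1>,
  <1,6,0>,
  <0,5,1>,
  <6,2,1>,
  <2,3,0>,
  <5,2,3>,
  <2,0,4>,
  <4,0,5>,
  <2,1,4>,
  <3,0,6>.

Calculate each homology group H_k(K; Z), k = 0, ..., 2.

K has 7 vertices, 21 edges, 14 triangles.
rank ∂_0 = 0, rank ∂_1 = 6 ⇒ b_0 = 7 − 0 − 6 = 1; all invariant factors of ∂_1 are 1 so no torsion. So H_0 = Z.
rank ∂_1 = 6, rank ∂_2 = 13 ⇒ b_1 = 21 − 6 − 13 = 2; all invariant factors of ∂_2 are 1 so no torsion. So H_1 = Z^2.
rank ∂_2 = 13, rank ∂_3 = 0 ⇒ b_2 = 14 − 13 − 0 = 1. So H_2 = Z.

H_0 = Z,  H_1 = Z^2,  H_2 = Z.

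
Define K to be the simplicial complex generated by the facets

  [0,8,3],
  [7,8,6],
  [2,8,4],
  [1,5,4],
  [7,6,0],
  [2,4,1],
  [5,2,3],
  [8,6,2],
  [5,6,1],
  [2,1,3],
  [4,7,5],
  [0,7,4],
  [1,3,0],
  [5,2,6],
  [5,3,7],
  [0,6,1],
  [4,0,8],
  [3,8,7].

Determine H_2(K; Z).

Take the total order 0 < 1 < 2 < 3 < 4 < 5 < 6 < 7 < 8 on the vertex set. Then K (dimension 2) consists of the simplices:

  0-simplices (9): [0], [1], [2], [3], [4], [5], [6], [7], [8]
  1-simplices (27): (27 of them)
  2-simplices (18): [0,1,3], [0,1,6], [0,3,8], [0,4,7], [0,4,8], [0,6,7], [1,2,3], [1,2,4], [1,4,5], [1,5,6], [2,3,5], [2,4,8], [2,5,6], [2,6,8], [3,5,7], [3,7,8], [4,5,7], [6,7,8]

giving chain groups C_0 ≅ Z^9, C_1 ≅ Z^27, C_2 ≅ Z^18.

Boundary ∂_1: C_1 → C_0 is given by ∂[p,q] = [q] − [p].
The resulting 9×27 matrix has rank 8, and its Smith normal form has invariant factors (1,1,1,1,1,1,1,1).

Boundary ∂_2: C_2 → C_1 sends each 2-simplex [p,q,r] to [q,r] − [p,r] + [p,q]. For instance
  ∂[0,1,3] = [1,3] − [0,3] + [0,1],
  ∂[0,4,7] = [4,7] − [0,7] + [0,4].
The resulting 27×18 matrix has rank 18, and its Smith normal form has invariant factors (1,1,1,1,1,1,1,1,1,1,1,1,1,1,1,1,1,2).

Reading off H_k = ker ∂_k / im ∂_{k+1}:

  H_2: rank ker ∂_2 − rank ∂_3 = (18 − 18) − 0 = 0, and there is no ∂_3, so H_2 ≅ 0.

H_2 ≅ 0.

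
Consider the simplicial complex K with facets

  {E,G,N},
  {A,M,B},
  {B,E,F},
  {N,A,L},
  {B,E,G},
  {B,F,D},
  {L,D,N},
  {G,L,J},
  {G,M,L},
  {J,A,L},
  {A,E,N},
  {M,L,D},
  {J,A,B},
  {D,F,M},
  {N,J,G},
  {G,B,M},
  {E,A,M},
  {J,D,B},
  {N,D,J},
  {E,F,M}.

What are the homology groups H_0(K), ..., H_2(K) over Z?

Order the vertices as A < B < D < E < F < G < J < L < M < N. Listing each simplex with vertices in this order, K has dimension 2 with simplices:

  0-simplices (10): A, B, D, E, F, G, J, L, M, N
  1-simplices (30): AB, AE, AJ, AL, AM, AN, BD, BE, BF, BG, BJ, BM, DF, DJ, DL, DM, DN, EF, EG, EM, EN, FM, GJ, GL, GM, GN, JL, JN, LM, LN
  2-simplices (20): ABJ, ABM, AEM, AEN, AJL, ALN, BDF, BDJ, BEF, BEG, BGM, DFM, DJN, DLM, DLN, EFM, EGN, GJL, GJN, GLM

so the chain groups are C_0 ≅ Z^10, C_1 ≅ Z^30, C_2 ≅ Z^20.

Boundary ∂_1: C_1 → C_0 maps an edge to its endpoints' difference, ∂[p,q] = q − p. For instance
  ∂AJ = J − A.
The 10×30 boundary matrix has rank 9 and Smith normal form diag(1,1,1,1,1,1,1,1,1).

The boundary map ∂_2: C_2 → C_1 maps a triangle to the signed sum of its edges. For instance
  ∂BDF = DF − BF + BD,
  ∂DJN = JN − DN + DJ.
This gives a 30×20 integer matrix of rank 20; reducing to Smith normal form yields diagonal entries (1,1,1,1,1,1,1,1,1,1,1,1,1,1,1,1,1,1,1,2).

Computing H_k = (kernel of ∂_k) / (image of ∂_{k+1}):

  H_0: rank C_0 − rank ∂_1 = 10 − 9 = 1, and the invariant factors of ∂_1 are all 1, so H_0 ≅ Z.
  H_1: rank ker ∂_1 − rank ∂_2 = (30 − 9) − 20 = 1, and ∂_2 has invariant factor 2 > 1, so H_1 ≅ Z ⊕ Z/2.
  H_2: rank ker ∂_2 − rank ∂_3 = (20 − 20) − 0 = 0, and there is no ∂_3, so H_2 ≅ 0.

As a check, the Euler characteristic is 10 − 30 + 20 = 0, which agrees with 1 − 1 + 0 = 0.
(K is a triangulation of the Klein bottle.)

H_0 = Z,  H_1 = Z ⊕ Z/2,  H_2 = 0.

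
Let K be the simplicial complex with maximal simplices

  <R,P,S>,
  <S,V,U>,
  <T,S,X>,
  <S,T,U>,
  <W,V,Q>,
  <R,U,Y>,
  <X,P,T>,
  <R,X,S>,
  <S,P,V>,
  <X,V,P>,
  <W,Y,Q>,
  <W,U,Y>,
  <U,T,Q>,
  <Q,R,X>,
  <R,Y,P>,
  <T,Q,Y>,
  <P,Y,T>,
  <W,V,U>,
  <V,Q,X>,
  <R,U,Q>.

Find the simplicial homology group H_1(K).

We work with the vertex ordering P < Q < R < S < T < U < V < W < X < Y. The simplices of K, each written with vertices in increasing order, are:

  0-simplices (10): P, Q, R, S, T, U, V, W, X, Y
  1-simplices (30): PR, PS, PT, PV, PX, PY, QR, QT, QU, QV, QW, QX, QY, RS, RU, RX, RY, ST, SU, SV, SX, TU, TX, TY, UV, UW, UY, VW, VX, WY
  2-simplices (20): PRS, PRY, PSV, PTX, PTY, PVX, QRU, QRX, QTU, QTY, QVW, QVX, QWY, RSX, RUY, STU, STX, SUV, UVW, UWY

Hence C_0 ≅ Z^10, C_1 ≅ Z^30, C_2 ≅ Z^20.

Boundary ∂_1: C_1 → C_0 maps an edge to its endpoints' difference, ∂[p,q] = q − p. For instance
  ∂PV = V − P.
The 10×30 boundary matrix has rank 9 and Smith normal form diag(1,1,1,1,1,1,1,1,1).

∂_2: C_2 → C_1 sends each 2-simplex [p,q,r] to [q,r] − [p,r] + [p,q]. For instance
  ∂QRX = RX − QX + QR,
  ∂STU = TU − SU + ST.
As a 30×20 matrix over Z this has rank 20, with invariant factors (1,1,1,1,1,1,1,1,1,1,1,1,1,1,1,1,1,1,1,2).

Computing H_k = (kernel of ∂_k) / (image of ∂_{k+1}):

  H_1: rank ker ∂_1 − rank ∂_2 = (30 − 9) − 20 = 1, and ∂_2 has invariant factor 2 > 1, so H_1 ≅ Z ⊕ Z_2.

H_1 ≅ Z ⊕ Z_2.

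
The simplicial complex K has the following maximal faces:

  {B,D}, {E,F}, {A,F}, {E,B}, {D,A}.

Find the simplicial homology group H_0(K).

Fix the vertex order A < B < D < E < F and write every simplex with vertices in increasing order. Then dim K = 1 and the simplices of K are:

  0-simplices (5): A, B, D, E, F
  1-simplices (5): AD, AF, BD, BE, EF

Hence C_0 ≅ Z^5, C_1 ≅ Z^5.

Boundary ∂_1: C_1 → C_0 sends each edge [p,q] (with p < q) to q − p. For instance
  ∂EF = F − E.
The 5×5 boundary matrix has rank 4 and Smith normal form diag(1,1,1,1).

Computing H_k = (kernel of ∂_k) / (image of ∂_{k+1}):

  H_0: rank C_0 − rank ∂_1 = 5 − 4 = 1, and the invariant factors of ∂_1 are all 1, so H_0 ≅ Z.

(K is a triangulation of the circle S^1.)

H_0 ≅ Z.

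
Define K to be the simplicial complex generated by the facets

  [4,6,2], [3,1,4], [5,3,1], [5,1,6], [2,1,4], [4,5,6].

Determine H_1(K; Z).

H_1 = Z.

We work with the vertex ordering 1 < 2 < 3 < 4 < 5 < 6. The simplices of K, each written with vertices in increasing order, are:

  0-simplices (6): [1], [2], [3], [4], [5], [6]
  1-simplices (12): [1,2], [1,3], [1,4], [1,5], [1,6], [2,4], [2,6], [3,4], [3,5], [4,5], [4,6], [5,6]
  2-simplices (6): [1,2,4], [1,3,4], [1,3,5], [1,5,6], [2,4,6], [4,5,6]

giving chain groups C_0 ≅ Z^6, C_1 ≅ Z^12, C_2 ≅ Z^6.

The boundary map ∂_1: C_1 → C_0 is given by ∂[p,q] = [q] − [p]. For instance
  ∂[1,2] = [2] − [1].
The 6×12 boundary matrix has rank 5 and Smith normal form diag(1,1,1,1,1).

The boundary map ∂_2: C_2 → C_1 sends each 2-simplex [p,q,r] to [q,r] − [p,r] + [p,q]. For instance
  ∂[1,5,6] = [5,6] − [1,6] + [1,5],
  ∂[4,5,6] = [5,6] − [4,6] + [4,5].
The resulting 12×6 matrix has rank 6, and its Smith normal form has invariant factors (1,1,1,1,1,1).

Now H_k = ker ∂_k / im ∂_{k+1}, so:

  H_1: rank ker ∂_1 − rank ∂_2 = (12 − 5) − 6 = 1, and the invariant factors of ∂_2 are all 1, so H_1 ≅ Z.

(K is a triangulation of the cylinder S^1 x I.)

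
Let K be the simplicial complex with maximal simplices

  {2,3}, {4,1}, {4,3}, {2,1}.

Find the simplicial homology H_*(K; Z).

Take the total order 1 < 2 < 3 < 4 on the vertex set. Then K (dimension 1) consists of the simplices:

  0-simplices (4): [1], [2], [3], [4]
  1-simplices (4): [1,2], [1,4], [2,3], [3,4]

giving chain groups C_0 ≅ Z^4, C_1 ≅ Z^4.

Boundary ∂_1: C_1 → C_0 maps an edge to its endpoints' difference, ∂[p,q] = q − p. For instance
  ∂[1,4] = [4] − [1].
The resulting 4×4 matrix has rank 3, and its Smith normal form has invariant factors (1,1,1).

Reading off H_k = ker ∂_k / im ∂_{k+1}:

  H_0: rank C_0 − rank ∂_1 = 4 − 3 = 1, and the invariant factors of ∂_1 are all 1, so H_0 ≅ Z.
  H_1: rank ker ∂_1 − rank ∂_2 = (4 − 3) − 0 = 1, and there is no ∂_2, so H_1 ≅ Z.

As a check, the Euler characteristic is 4 − 4 = 0, which agrees with 1 − 1 = 0.

H_0 = Z,  H_1 = Z.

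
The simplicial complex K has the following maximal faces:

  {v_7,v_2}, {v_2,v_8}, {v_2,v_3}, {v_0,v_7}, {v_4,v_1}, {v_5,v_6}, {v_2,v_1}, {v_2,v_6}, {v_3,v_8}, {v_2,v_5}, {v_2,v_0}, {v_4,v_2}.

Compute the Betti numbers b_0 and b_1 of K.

We work with the vertex ordering v_0 < v_1 < v_2 < v_3 < v_4 < v_5 < v_6 < v_7 < v_8. The simplices of K, each written with vertices in increasing order, are:

  0-simplices (9): [v_0], [v_1], [v_2], [v_3], [v_4], [v_5], [v_6], [v_7], [v_8]
  1-simplices (12): [v_0,v_2], [v_0,v_7], [v_1,v_2], [v_1,v_4], [v_2,v_3], [v_2,v_4], [v_2,v_5], [v_2,v_6], [v_2,v_7], [v_2,v_8], [v_3,v_8], [v_5,v_6]

Hence C_0 ≅ Z^9, C_1 ≅ Z^12.

The boundary map ∂_1: C_1 → C_0 is given by ∂[p,q] = [q] − [p].
This gives a 9×12 integer matrix of rank 8; reducing to Smith normal form yields diagonal entries (1,1,1,1,1,1,1,1).

Computing H_k = (kernel of ∂_k) / (image of ∂_{k+1}):

  H_0: rank C_0 − rank ∂_1 = 9 − 8 = 1, and the invariant factors of ∂_1 are all 1, so H_0 = Z.
  H_1: rank ker ∂_1 − rank ∂_2 = (12 − 8) − 0 = 4, and there is no ∂_2, so H_1 = Z^4.

As a check, the Euler characteristic is 9 − 12 = -3, which agrees with 1 − 4 = -3.
(K is a triangulation of a wedge of 4 circles.)

Hence the Betti numbers are b_0 = 1, b_1 = 4.

b_0 = 1, b_1 = 4.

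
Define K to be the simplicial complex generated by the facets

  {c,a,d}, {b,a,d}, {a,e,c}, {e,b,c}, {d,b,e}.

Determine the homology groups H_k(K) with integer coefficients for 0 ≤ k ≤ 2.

Fix the vertex order a < b < c < d < e and write every simplex with vertices in increasing order. Then dim K = 2 and the simplices of K are:

  0-simplices (5): a, b, c, d, e
  1-simplices (10): ab, ac, ad, ae, bc, bd, be, cd, ce, de
  2-simplices (5): abd, acd, ace, bce, bde

so the chain groups are C_0 ≅ Z^5, C_1 ≅ Z^10, C_2 ≅ Z^5.

The boundary map ∂_1: C_1 → C_0 sends each edge [p,q] (with p < q) to q − p.
As a 5×10 matrix over Z this has rank 4, with invariant factors (1,1,1,1).

Boundary ∂_2: C_2 → C_1 maps a triangle to the signed sum of its edges. For instance
  ∂bde = de − be + bd,
  ∂ace = ce − ae + ac.
This gives a 10×5 integer matrix of rank 5; reducing to Smith normal form yields diagonal entries (1,1,1,1,1).

From H_k ≅ ker(∂_k) / im(∂_{k+1}) we obtain:

  H_0: rank C_0 − rank ∂_1 = 5 − 4 = 1, and the invariant factors of ∂_1 are all 1, so H_0 ≅ Z.
  H_1: rank ker ∂_1 − rank ∂_2 = (10 − 4) − 5 = 1, and the invariant factors of ∂_2 are all 1, so H_1 ≅ Z.
  H_2: rank ker ∂_2 − rank ∂_3 = (5 − 5) − 0 = 0, and there is no ∂_3, so H_2 ≅ 0.

As a check, the Euler characteristic is 5 − 10 + 5 = 0, which agrees with 1 − 1 + 0 = 0.

H_0 = Z,  H_1 = Z,  H_2 = 0.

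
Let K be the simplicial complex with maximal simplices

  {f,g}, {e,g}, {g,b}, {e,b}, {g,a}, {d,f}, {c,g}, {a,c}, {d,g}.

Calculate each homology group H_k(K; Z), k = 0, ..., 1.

Order the vertices as a < b < c < d < e < f < g. Listing each simplex with vertices in this order, K has dimension 1 with simplices:

  0-simplices (7): a, b, c, d, e, f, g
  1-simplices (9): ac, ag, be, bg, cg, df, dg, eg, fg

Hence C_0 ≅ Z^7, C_1 ≅ Z^9.

Boundary ∂_1: C_1 → C_0 maps an edge to its endpoints' difference, ∂[p,q] = q − p. For instance
  ∂fg = g − f.
As a 7×9 matrix over Z this has rank 6, with invariant factors (1,1,1,1,1,1).

Reading off H_k = ker ∂_k / im ∂_{k+1}:

  H_0: rank C_0 − rank ∂_1 = 7 − 6 = 1, and the invariant factors of ∂_1 are all 1, so H_0 ≅ Z.
  H_1: rank ker ∂_1 − rank ∂_2 = (9 − 6) − 0 = 3, and there is no ∂_2, so H_1 ≅ Z^3.

H_0 = Z,  H_1 = Z^3.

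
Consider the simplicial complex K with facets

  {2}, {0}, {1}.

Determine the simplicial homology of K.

We work with the vertex ordering 0 < 1 < 2. The simplices of K, each written with vertices in increasing order, are:

  0-simplices (3): [0], [1], [2]

Hence C_0 ≅ Z^3.

Reading off H_k = ker ∂_k / im ∂_{k+1}:

  H_0: rank C_0 − rank ∂_1 = 3 − 0 = 3, and there is no ∂_1, so H_0 = Z^3.

(K is a triangulation of a set of 3 points.)

H_0 = Z^3.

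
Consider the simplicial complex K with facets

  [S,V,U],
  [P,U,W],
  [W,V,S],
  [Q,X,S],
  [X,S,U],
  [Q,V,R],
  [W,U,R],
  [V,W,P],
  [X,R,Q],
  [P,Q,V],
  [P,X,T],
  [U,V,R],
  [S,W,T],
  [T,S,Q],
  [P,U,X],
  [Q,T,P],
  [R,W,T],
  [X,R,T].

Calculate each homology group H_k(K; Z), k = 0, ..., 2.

Order the vertices as P < Q < R < S < T < U < V < W < X. Listing each simplex with vertices in this order, K has dimension 2 with simplices:

  0-simplices (9): P, Q, R, S, T, U, V, W, X
  1-simplices (27): PQ, PT, PU, PV, PW, PX, QR, QS, QT, QV, QX, RT, RU, RV, RW, RX, ST, SU, SV, SW, SX, TW, TX, UV, UW, UX, VW
  2-simplices (18): PQT, PQV, PTX, PUW, PUX, PVW, QRV, QRX, QST, QSX, RTW, RTX, RUV, RUW, STW, SUV, SUX, SVW

giving chain groups C_0 ≅ Z^9, C_1 ≅ Z^27, C_2 ≅ Z^18.

The boundary map ∂_1: C_1 → C_0 is given by ∂[p,q] = [q] − [p].
As a 9×27 matrix over Z this has rank 8, with invariant factors (1,1,1,1,1,1,1,1).

Boundary ∂_2: C_2 → C_1 sends each 2-simplex [p,q,r] to [q,r] − [p,r] + [p,q]. For instance
  ∂PQT = QT − PT + PQ,
  ∂PUW = UW − PW + PU.
This gives a 27×18 integer matrix of rank 18; reducing to Smith normal form yields diagonal entries (1,1,1,1,1,1,1,1,1,1,1,1,1,1,1,1,1,2).

Computing H_k = (kernel of ∂_k) / (image of ∂_{k+1}):

  H_0: rank C_0 − rank ∂_1 = 9 − 8 = 1, and the invariant factors of ∂_1 are all 1, so H_0 ≅ Z.
  H_1: rank ker ∂_1 − rank ∂_2 = (27 − 8) − 18 = 1, and ∂_2 has invariant factor 2 > 1, so H_1 ≅ Z ⊕ Z_2.
  H_2: rank ker ∂_2 − rank ∂_3 = (18 − 18) − 0 = 0, and there is no ∂_3, so H_2 ≅ 0.

(K is a triangulation of the Klein bottle.)

H_0 = Z,  H_1 = Z ⊕ Z_2,  H_2 = 0.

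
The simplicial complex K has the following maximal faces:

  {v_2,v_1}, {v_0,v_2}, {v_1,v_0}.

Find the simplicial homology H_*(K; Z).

Fix the vertex order v_0 < v_1 < v_2 and write every simplex with vertices in increasing order. Then dim K = 1 and the simplices of K are:

  0-simplices (3): [v_0], [v_1], [v_2]
  1-simplices (3): [v_0,v_1], [v_0,v_2], [v_1,v_2]

so the chain groups are C_0 ≅ Z^3, C_1 ≅ Z^3.

∂_1: C_1 → C_0 sends each edge [p,q] (with p < q) to q − p. For instance
  ∂[v_0,v_2] = [v_2] − [v_0].
As a 3×3 matrix over Z this has rank 2, with invariant factors (1,1).

Reading off H_k = ker ∂_k / im ∂_{k+1}:

  H_0: rank C_0 − rank ∂_1 = 3 − 2 = 1, and the invariant factors of ∂_1 are all 1, so H_0 = Z.
  H_1: rank ker ∂_1 − rank ∂_2 = (3 − 2) − 0 = 1, and there is no ∂_2, so H_1 = Z.

As a check, the Euler characteristic is 3 − 3 = 0, which agrees with 1 − 1 = 0.

H_0 ≅ Z,  H_1 ≅ Z.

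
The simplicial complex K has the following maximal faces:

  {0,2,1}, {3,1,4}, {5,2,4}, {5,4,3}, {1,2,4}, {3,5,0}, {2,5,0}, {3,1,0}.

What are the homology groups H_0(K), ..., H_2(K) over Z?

H_0 ≅ Z,  H_1 = 0,  H_2 ≅ Z.

Take the total order 0 < 1 < 2 < 3 < 4 < 5 on the vertex set. Then K (dimension 2) consists of the simplices:

  0-simplices (6): [0], [1], [2], [3], [4], [5]
  1-simplices (12): [0,1], [0,2], [0,3], [0,5], [1,2], [1,3], [1,4], [2,4], [2,5], [3,4], [3,5], [4,5]
  2-simplices (8): [0,1,2], [0,1,3], [0,2,5], [0,3,5], [1,2,4], [1,3,4], [2,4,5], [3,4,5]

so the chain groups are C_0 ≅ Z^6, C_1 ≅ Z^12, C_2 ≅ Z^8.

∂_1: C_1 → C_0 sends each edge [p,q] (with p < q) to q − p. For instance
  ∂[0,5] = [5] − [0].
This gives a 6×12 integer matrix of rank 5; reducing to Smith normal form yields diagonal entries (1,1,1,1,1).

Boundary ∂_2: C_2 → C_1 acts by ∂[p,q,r] = [q,r] − [p,r] + [p,q]. For instance
  ∂[0,1,3] = [1,3] − [0,3] + [0,1],
  ∂[3,4,5] = [4,5] − [3,5] + [3,4].
This gives a 12×8 integer matrix of rank 7; reducing to Smith normal form yields diagonal entries (1,1,1,1,1,1,1).

Computing H_k = (kernel of ∂_k) / (image of ∂_{k+1}):

  H_0: rank C_0 − rank ∂_1 = 6 − 5 = 1, and the invariant factors of ∂_1 are all 1, so H_0 = Z.
  H_1: rank ker ∂_1 − rank ∂_2 = (12 − 5) − 7 = 0, and the invariant factors of ∂_2 are all 1, so H_1 = 0.
  H_2: rank ker ∂_2 − rank ∂_3 = (8 − 7) − 0 = 1, and there is no ∂_3, so H_2 = Z.

(K is a triangulation of the 2-sphere S^2.)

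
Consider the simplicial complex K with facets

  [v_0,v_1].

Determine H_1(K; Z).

Take the total order v_0 < v_1 on the vertex set. Then K (dimension 1) consists of the simplices:

  0-simplices (2): [v_0], [v_1]
  1-simplices (1): [v_0,v_1]

Hence C_0 ≅ Z^2, C_1 ≅ Z^1.

Boundary ∂_1: C_1 → C_0 maps an edge to its endpoints' difference, ∂[p,q] = q − p. For instance
  ∂[v_0,v_1] = [v_1] − [v_0].
The 2×1 boundary matrix has rank 1 and Smith normal form diag(1).

Now H_k = ker ∂_k / im ∂_{k+1}, so:

  H_1: rank ker ∂_1 − rank ∂_2 = (1 − 1) − 0 = 0, and there is no ∂_2, so H_1 ≅ 0.

H_1 = 0.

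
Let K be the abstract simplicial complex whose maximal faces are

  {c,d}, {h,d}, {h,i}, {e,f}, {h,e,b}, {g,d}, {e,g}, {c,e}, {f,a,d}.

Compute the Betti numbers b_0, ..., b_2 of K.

b_0 = 1, b_1 = 3, b_2 = 0.

We work with the vertex ordering a < b < c < d < e < f < g < h < i. The simplices of K, each written with vertices in increasing order, are:

  0-simplices (9): a, b, c, d, e, f, g, h, i
  1-simplices (13): ad, af, be, bh, cd, ce, df, dg, dh, ef, eg, eh, hi
  2-simplices (2): adf, beh

so the chain groups are C_0 ≅ Z^9, C_1 ≅ Z^13, C_2 ≅ Z^2.

Boundary ∂_1: C_1 → C_0 maps an edge to its endpoints' difference, ∂[p,q] = q − p. For instance
  ∂ef = f − e.
The resulting 9×13 matrix has rank 8, and its Smith normal form has invariant factors (1,1,1,1,1,1,1,1).

The boundary map ∂_2: C_2 → C_1 acts by ∂[p,q,r] = [q,r] − [p,r] + [p,q]. For instance
  ∂adf = df − af + ad,
  ∂beh = eh − bh + be.
As a 13×2 matrix over Z this has rank 2, with invariant factors (1,1).

Now H_k = ker ∂_k / im ∂_{k+1}, so:

  H_0: rank C_0 − rank ∂_1 = 9 − 8 = 1, and the invariant factors of ∂_1 are all 1, so H_0 ≅ Z.
  H_1: rank ker ∂_1 − rank ∂_2 = (13 − 8) − 2 = 3, and the invariant factors of ∂_2 are all 1, so H_1 ≅ Z^3.
  H_2: rank ker ∂_2 − rank ∂_3 = (2 − 2) − 0 = 0, and there is no ∂_3, so H_2 ≅ 0.

Hence the Betti numbers are b_0 = 1, b_1 = 3, b_2 = 0.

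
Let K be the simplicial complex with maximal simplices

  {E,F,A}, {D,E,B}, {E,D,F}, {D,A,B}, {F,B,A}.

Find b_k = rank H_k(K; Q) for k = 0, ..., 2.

We work with the vertex ordering A < B < D < E < F. The simplices of K, each written with vertices in increasing order, are:

  0-simplices (5): A, B, D, E, F
  1-simplices (10): AB, AD, AE, AF, BD, BE, BF, DE, DF, EF
  2-simplices (5): ABD, ABF, AEF, BDE, DEF

giving chain groups C_0 ≅ Z^5, C_1 ≅ Z^10, C_2 ≅ Z^5.

∂_1: C_1 → C_0 sends each edge [p,q] (with p < q) to q − p. For instance
  ∂BD = D − B.
The 5×10 boundary matrix has rank 4 and Smith normal form diag(1,1,1,1).

Boundary ∂_2: C_2 → C_1 sends each 2-simplex [p,q,r] to [q,r] − [p,r] + [p,q]. For instance
  ∂BDE = DE − BE + BD,
  ∂AEF = EF − AF + AE.
This gives a 10×5 integer matrix of rank 5; reducing to Smith normal form yields diagonal entries (1,1,1,1,1).

Now H_k = ker ∂_k / im ∂_{k+1}, so:

  H_0: rank C_0 − rank ∂_1 = 5 − 4 = 1, and the invariant factors of ∂_1 are all 1, so H_0 = Z.
  H_1: rank ker ∂_1 − rank ∂_2 = (10 − 4) − 5 = 1, and the invariant factors of ∂_2 are all 1, so H_1 = Z.
  H_2: rank ker ∂_2 − rank ∂_3 = (5 − 5) − 0 = 0, and there is no ∂_3, so H_2 = 0.

As a check, the Euler characteristic is 5 − 10 + 5 = 0, which agrees with 1 − 1 + 0 = 0.
(K is a triangulation of the Möbius band.)

Hence the Betti numbers are b_0 = 1, b_1 = 1, b_2 = 0.

b_0 = 1, b_1 = 1, b_2 = 0.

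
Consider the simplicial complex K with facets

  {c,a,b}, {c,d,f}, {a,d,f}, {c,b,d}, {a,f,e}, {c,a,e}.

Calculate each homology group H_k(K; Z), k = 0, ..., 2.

We work with the vertex ordering a < b < c < d < e < f. The simplices of K, each written with vertices in increasing order, are:

  0-simplices (6): a, b, c, d, e, f
  1-simplices (12): ab, ac, ad, ae, af, bc, bd, cd, ce, cf, df, ef
  2-simplices (6): abc, ace, adf, aef, bcd, cdf

Hence C_0 ≅ Z^6, C_1 ≅ Z^12, C_2 ≅ Z^6.

Boundary ∂_1: C_1 → C_0 maps an edge to its endpoints' difference, ∂[p,q] = q − p.
As a 6×12 matrix over Z this has rank 5, with invariant factors (1,1,1,1,1).

∂_2: C_2 → C_1 maps a triangle to the signed sum of its edges. For instance
  ∂adf = df − af + ad,
  ∂aef = ef − af + ae.
As a 12×6 matrix over Z this has rank 6, with invariant factors (1,1,1,1,1,1).

Now H_k = ker ∂_k / im ∂_{k+1}, so:

  H_0: rank C_0 − rank ∂_1 = 6 − 5 = 1, and the invariant factors of ∂_1 are all 1, so H_0 = Z.
  H_1: rank ker ∂_1 − rank ∂_2 = (12 − 5) − 6 = 1, and the invariant factors of ∂_2 are all 1, so H_1 = Z.
  H_2: rank ker ∂_2 − rank ∂_3 = (6 − 6) − 0 = 0, and there is no ∂_3, so H_2 = 0.

As a check, the Euler characteristic is 6 − 12 + 6 = 0, which agrees with 1 − 1 + 0 = 0.

H_0 ≅ Z,  H_1 ≅ Z,  H_2 = 0.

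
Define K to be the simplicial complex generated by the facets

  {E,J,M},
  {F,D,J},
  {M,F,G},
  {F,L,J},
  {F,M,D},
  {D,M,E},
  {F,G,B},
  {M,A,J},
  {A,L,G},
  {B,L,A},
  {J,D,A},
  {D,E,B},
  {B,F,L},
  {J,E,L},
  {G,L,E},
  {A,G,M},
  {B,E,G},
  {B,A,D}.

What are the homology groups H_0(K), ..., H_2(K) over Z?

We work with the vertex ordering A < B < D < E < F < G < J < L < M. The simplices of K, each written with vertices in increasing order, are:

  0-simplices (9): A, B, D, E, F, G, J, L, M
  1-simplices (27): AB, AD, AG, AJ, AL, AM, BD, BE, BF, BG, BL, DE, DF, DJ, DM, EG, EJ, EL, EM, FG, FJ, FL, FM, GL, GM, JL, JM
  2-simplices (18): ABD, ABL, ADJ, AGL, AGM, AJM, BDE, BEG, BFG, BFL, DEM, DFJ, DFM, EGL, EJL, EJM, FGM, FJL

Hence C_0 ≅ Z^9, C_1 ≅ Z^27, C_2 ≅ Z^18.

Boundary ∂_1: C_1 → C_0 maps an edge to its endpoints' difference, ∂[p,q] = q − p. For instance
  ∂EL = L − E.
The 9×27 boundary matrix has rank 8 and Smith normal form diag(1,1,1,1,1,1,1,1).

∂_2: C_2 → C_1 maps a triangle to the signed sum of its edges. For instance
  ∂EGL = GL − EL + EG,
  ∂ABL = BL − AL + AB.
As a 27×18 matrix over Z this has rank 18, with invariant factors (1,1,1,1,1,1,1,1,1,1,1,1,1,1,1,1,1,2).

From H_k ≅ ker(∂_k) / im(∂_{k+1}) we obtain:

  H_0: rank C_0 − rank ∂_1 = 9 − 8 = 1, and the invariant factors of ∂_1 are all 1, so H_0 = Z.
  H_1: rank ker ∂_1 − rank ∂_2 = (27 − 8) − 18 = 1, and ∂_2 has invariant factor 2 > 1, so H_1 = Z ⊕ Z/2Z.
  H_2: rank ker ∂_2 − rank ∂_3 = (18 − 18) − 0 = 0, and there is no ∂_3, so H_2 = 0.

(K is a triangulation of the Klein bottle.)

H_0 = Z,  H_1 = Z ⊕ Z/2Z,  H_2 = 0.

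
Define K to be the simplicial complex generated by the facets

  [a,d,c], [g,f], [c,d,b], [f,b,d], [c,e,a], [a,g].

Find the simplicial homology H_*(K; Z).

Order the vertices as a < b < c < d < e < f < g. Listing each simplex with vertices in this order, K has dimension 2 with simplices:

  0-simplices (7): a, b, c, d, e, f, g
  1-simplices (11): ac, ad, ae, ag, bc, bd, bf, cd, ce, df, fg
  2-simplices (4): acd, ace, bcd, bdf

so the chain groups are C_0 ≅ Z^7, C_1 ≅ Z^11, C_2 ≅ Z^4.

Boundary ∂_1: C_1 → C_0 maps an edge to its endpoints' difference, ∂[p,q] = q − p. For instance
  ∂bf = f − b.
The resulting 7×11 matrix has rank 6, and its Smith normal form has invariant factors (1,1,1,1,1,1).

∂_2: C_2 → C_1 maps a triangle to the signed sum of its edges. For instance
  ∂bdf = df − bf + bd,
  ∂bcd = cd − bd + bc.
The resulting 11×4 matrix has rank 4, and its Smith normal form has invariant factors (1,1,1,1).

Computing H_k = (kernel of ∂_k) / (image of ∂_{k+1}):

  H_0: rank C_0 − rank ∂_1 = 7 − 6 = 1, and the invariant factors of ∂_1 are all 1, so H_0 = Z.
  H_1: rank ker ∂_1 − rank ∂_2 = (11 − 6) − 4 = 1, and the invariant factors of ∂_2 are all 1, so H_1 = Z.
  H_2: rank ker ∂_2 − rank ∂_3 = (4 − 4) − 0 = 0, and there is no ∂_3, so H_2 = 0.

H_0 = Z,  H_1 = Z,  H_2 = 0.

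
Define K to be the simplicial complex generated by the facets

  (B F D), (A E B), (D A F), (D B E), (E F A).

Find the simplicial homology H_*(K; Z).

H_0 ≅ Z,  H_1 ≅ Z,  H_2 = 0.

Take the total order A < B < D < E < F on the vertex set. Then K (dimension 2) consists of the simplices:

  0-simplices (5): A, B, D, E, F
  1-simplices (10): AB, AD, AE, AF, BD, BE, BF, DE, DF, EF
  2-simplices (5): ABE, ADF, AEF, BDE, BDF

so the chain groups are C_0 ≅ Z^5, C_1 ≅ Z^10, C_2 ≅ Z^5.

∂_1: C_1 → C_0 maps an edge to its endpoints' difference, ∂[p,q] = q − p. For instance
  ∂EF = F − E.
As a 5×10 matrix over Z this has rank 4, with invariant factors (1,1,1,1).

Boundary ∂_2: C_2 → C_1 maps a triangle to the signed sum of its edges. For instance
  ∂AEF = EF − AF + AE,
  ∂BDE = DE − BE + BD.
The resulting 10×5 matrix has rank 5, and its Smith normal form has invariant factors (1,1,1,1,1).

From H_k ≅ ker(∂_k) / im(∂_{k+1}) we obtain:

  H_0: rank C_0 − rank ∂_1 = 5 − 4 = 1, and the invariant factors of ∂_1 are all 1, so H_0 = Z.
  H_1: rank ker ∂_1 − rank ∂_2 = (10 − 4) − 5 = 1, and the invariant factors of ∂_2 are all 1, so H_1 = Z.
  H_2: rank ker ∂_2 − rank ∂_3 = (5 − 5) − 0 = 0, and there is no ∂_3, so H_2 = 0.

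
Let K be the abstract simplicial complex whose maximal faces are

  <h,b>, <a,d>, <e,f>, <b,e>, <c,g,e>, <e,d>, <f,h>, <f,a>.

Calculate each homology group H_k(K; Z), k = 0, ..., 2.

We work with the vertex ordering a < b < c < d < e < f < g < h. The simplices of K, each written with vertices in increasing order, are:

  0-simplices (8): a, b, c, d, e, f, g, h
  1-simplices (10): ad, af, be, bh, ce, cg, de, ef, eg, fh
  2-simplices (1): ceg

giving chain groups C_0 ≅ Z^8, C_1 ≅ Z^10, C_2 ≅ Z^1.

The boundary map ∂_1: C_1 → C_0 sends each edge [p,q] (with p < q) to q − p.
The 8×10 boundary matrix has rank 7 and Smith normal form diag(1,1,1,1,1,1,1).

Boundary ∂_2: C_2 → C_1 sends each 2-simplex [p,q,r] to [q,r] − [p,r] + [p,q]. For instance
  ∂ceg = eg − cg + ce.
This gives a 10×1 integer matrix of rank 1; reducing to Smith normal form yields diagonal entries (1).

Reading off H_k = ker ∂_k / im ∂_{k+1}:

  H_0: rank C_0 − rank ∂_1 = 8 − 7 = 1, and the invariant factors of ∂_1 are all 1, so H_0 ≅ Z.
  H_1: rank ker ∂_1 − rank ∂_2 = (10 − 7) − 1 = 2, and the invariant factors of ∂_2 are all 1, so H_1 ≅ Z^2.
  H_2: rank ker ∂_2 − rank ∂_3 = (1 − 1) − 0 = 0, and there is no ∂_3, so H_2 ≅ 0.

H_0 ≅ Z,  H_1 ≅ Z^2,  H_2 = 0.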